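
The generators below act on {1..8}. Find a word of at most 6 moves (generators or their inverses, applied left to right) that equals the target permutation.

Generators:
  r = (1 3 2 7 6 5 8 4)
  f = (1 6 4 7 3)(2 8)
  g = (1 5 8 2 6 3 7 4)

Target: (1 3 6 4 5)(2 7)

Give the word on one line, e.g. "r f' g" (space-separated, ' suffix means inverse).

g' r' g r f

  after g': (1 4 7 3 6 2 8 5)
  after r': (1 8 6 3 7)(2 5 4)
  after g: (1 2 8 3 4 6 7 5)
  after r: (1 7 8 2 4 5 3)
  after f: (1 3 6 4 5)(2 7)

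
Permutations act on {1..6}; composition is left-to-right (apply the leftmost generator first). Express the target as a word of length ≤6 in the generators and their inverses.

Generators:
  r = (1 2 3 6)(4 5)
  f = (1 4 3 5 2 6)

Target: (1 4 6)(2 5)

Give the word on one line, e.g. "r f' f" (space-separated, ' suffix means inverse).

r f' r' r' r'

  after r: (1 2 3 6)(4 5)
  after f': (1 5)(2 4 3)
  after r': (1 4 2 5 6 3)
  after r': (1 5 3 6 2 4)
  after r': (1 4 6)(2 5)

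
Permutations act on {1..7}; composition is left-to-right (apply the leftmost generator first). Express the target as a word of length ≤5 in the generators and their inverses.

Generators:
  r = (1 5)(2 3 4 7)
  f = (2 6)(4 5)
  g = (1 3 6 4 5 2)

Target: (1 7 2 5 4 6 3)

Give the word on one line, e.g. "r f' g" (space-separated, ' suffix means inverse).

  after r: (1 5)(2 3 4 7)
  after f': (1 4 7 6 2 3 5)
  after r: (1 7 6 3)(2 4)
  after f: (1 7 2 5 4 6 3)

r f' r f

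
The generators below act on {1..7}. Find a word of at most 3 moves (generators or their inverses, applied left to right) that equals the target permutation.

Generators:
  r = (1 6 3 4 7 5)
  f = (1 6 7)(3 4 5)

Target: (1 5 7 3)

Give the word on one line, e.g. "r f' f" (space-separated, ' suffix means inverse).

  after f': (1 7 6)(3 5 4)
  after r: (1 5 7 3)

f' r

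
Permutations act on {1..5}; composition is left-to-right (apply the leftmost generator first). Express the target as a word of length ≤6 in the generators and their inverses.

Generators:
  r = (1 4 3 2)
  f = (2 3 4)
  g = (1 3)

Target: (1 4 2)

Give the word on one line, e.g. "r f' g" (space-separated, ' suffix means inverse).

  after g: (1 3)
  after f: (1 4 2 3)
  after g': (1 4 2)
  after g': (1 4 2 3)
  after g': (1 4 2)

g f g' g' g'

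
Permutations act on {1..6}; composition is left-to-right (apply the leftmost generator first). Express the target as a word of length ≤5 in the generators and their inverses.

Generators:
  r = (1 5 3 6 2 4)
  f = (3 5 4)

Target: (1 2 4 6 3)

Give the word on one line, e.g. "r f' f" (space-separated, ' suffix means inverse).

r' r' f'

  after r': (1 4 2 6 3 5)
  after r': (1 2 3)(4 6 5)
  after f': (1 2 4 6 3)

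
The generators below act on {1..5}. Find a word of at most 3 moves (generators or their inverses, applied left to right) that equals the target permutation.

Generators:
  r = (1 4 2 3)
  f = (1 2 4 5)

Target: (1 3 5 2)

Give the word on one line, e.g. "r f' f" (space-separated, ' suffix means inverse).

  after r: (1 4 2 3)
  after f': (1 2 3 5 4)
  after r: (1 3 5 2)

r f' r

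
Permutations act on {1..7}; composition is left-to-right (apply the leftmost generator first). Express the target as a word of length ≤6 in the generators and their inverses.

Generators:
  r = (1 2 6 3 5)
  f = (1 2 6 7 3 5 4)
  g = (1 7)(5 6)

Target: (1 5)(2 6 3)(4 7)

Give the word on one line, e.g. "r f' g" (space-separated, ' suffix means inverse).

  after g: (1 7)(5 6)
  after f': (1 6 3 7 4 5 2)
  after r: (1 3 7 4)(5 6)
  after g: (1 3)(4 7)
  after r: (1 5)(2 6 3)(4 7)

g f' r g r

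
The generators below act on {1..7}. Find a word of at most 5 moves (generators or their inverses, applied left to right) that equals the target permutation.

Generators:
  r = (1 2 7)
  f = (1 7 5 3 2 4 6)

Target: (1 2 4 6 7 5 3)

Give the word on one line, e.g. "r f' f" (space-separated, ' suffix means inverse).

  after f: (1 7 5 3 2 4 6)
  after r: (2 4 6)(3 7 5)
  after r: (1 2 4 6 7 5 3)

f r r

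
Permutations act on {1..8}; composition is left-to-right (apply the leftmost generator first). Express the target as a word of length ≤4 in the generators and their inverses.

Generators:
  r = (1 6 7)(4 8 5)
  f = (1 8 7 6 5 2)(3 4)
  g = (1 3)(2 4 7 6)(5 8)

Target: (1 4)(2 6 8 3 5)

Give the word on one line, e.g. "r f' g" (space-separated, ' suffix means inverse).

g' r' r' f

  after g': (1 3)(2 6 7 4)(5 8)
  after r': (1 3 7 5 4 2)
  after r': (1 3 6)(2 7 8 4)
  after f: (1 4)(2 6 8 3 5)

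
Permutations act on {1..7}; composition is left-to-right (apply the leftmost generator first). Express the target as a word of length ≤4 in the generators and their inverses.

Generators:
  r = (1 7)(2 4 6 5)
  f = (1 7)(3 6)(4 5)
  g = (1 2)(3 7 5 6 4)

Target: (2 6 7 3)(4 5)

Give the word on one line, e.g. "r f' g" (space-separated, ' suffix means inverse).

r' g r g

  after r': (1 7)(2 5 6 4)
  after g: (1 5 4)(2 6 3 7)
  after r: (1 2 5 6 3)(4 7)
  after g: (2 6 7 3)(4 5)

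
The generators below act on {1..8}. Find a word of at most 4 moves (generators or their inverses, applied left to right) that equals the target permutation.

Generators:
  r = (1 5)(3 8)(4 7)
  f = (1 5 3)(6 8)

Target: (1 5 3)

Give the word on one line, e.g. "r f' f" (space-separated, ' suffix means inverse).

  after f': (1 3 5)(6 8)
  after f': (1 5 3)

f' f'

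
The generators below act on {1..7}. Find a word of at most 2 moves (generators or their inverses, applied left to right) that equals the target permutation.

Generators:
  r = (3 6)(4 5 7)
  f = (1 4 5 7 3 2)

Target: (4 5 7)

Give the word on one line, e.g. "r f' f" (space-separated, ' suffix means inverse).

r' r'

  after r': (3 6)(4 7 5)
  after r': (4 5 7)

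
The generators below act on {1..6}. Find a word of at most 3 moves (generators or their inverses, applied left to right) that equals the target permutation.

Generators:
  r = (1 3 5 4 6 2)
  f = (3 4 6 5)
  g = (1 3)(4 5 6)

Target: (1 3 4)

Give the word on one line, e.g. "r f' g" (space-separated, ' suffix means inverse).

  after f': (3 5 6 4)
  after g': (1 3 4)

f' g'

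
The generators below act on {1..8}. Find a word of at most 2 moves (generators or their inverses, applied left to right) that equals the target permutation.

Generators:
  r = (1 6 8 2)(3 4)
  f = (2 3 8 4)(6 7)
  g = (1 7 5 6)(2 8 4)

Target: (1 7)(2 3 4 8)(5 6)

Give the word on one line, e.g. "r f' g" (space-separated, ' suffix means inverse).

  after f: (2 3 8 4)(6 7)
  after g: (1 7)(2 3 4 8)(5 6)

f g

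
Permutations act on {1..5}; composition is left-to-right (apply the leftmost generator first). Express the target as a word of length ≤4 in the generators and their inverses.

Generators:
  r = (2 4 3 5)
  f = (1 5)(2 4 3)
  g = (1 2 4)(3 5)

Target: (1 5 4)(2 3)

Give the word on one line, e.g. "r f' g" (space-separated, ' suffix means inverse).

  after g': (1 4 2)(3 5)
  after f: (1 3)(2 5)
  after g: (1 5 4)(2 3)

g' f g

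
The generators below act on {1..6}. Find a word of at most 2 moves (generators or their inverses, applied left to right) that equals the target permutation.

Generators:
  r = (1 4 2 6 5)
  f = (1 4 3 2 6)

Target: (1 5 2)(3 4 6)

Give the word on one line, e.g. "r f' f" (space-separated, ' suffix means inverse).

r' f'

  after r': (1 5 6 2 4)
  after f': (1 5 2)(3 4 6)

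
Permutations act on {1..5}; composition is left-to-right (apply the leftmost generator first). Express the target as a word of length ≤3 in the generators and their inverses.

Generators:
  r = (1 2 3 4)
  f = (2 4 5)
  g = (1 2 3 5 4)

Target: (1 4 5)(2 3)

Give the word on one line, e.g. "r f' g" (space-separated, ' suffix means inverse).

f r'

  after f: (2 4 5)
  after r': (1 4 5)(2 3)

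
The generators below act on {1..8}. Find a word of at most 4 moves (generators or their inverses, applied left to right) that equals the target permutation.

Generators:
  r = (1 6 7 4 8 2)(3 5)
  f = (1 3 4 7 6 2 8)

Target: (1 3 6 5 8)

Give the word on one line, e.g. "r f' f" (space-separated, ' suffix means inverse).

  after f: (1 3 4 7 6 2 8)
  after r: (1 5 3 8 6)
  after f: (1 5 4 7 6 3)(2 8)
  after r: (1 3 6 5 8)

f r f r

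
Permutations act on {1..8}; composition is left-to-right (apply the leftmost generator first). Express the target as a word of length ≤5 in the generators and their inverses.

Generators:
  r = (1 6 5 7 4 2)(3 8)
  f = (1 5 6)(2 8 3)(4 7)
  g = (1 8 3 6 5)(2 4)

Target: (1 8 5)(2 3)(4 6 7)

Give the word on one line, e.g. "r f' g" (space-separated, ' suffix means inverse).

  after g': (1 5 6 3 8)(2 4)
  after f': (2 7 4 3)(6 8)
  after f': (1 6 2 4 8 5)
  after g': (1 3 8 6 4)
  after f': (1 8 5)(2 3)(4 6 7)

g' f' f' g' f'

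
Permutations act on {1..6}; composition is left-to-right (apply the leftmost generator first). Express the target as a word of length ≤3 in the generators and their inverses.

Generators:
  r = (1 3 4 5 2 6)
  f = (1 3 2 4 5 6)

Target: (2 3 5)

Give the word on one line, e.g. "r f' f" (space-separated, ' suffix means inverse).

f r'

  after f: (1 3 2 4 5 6)
  after r': (2 3 5)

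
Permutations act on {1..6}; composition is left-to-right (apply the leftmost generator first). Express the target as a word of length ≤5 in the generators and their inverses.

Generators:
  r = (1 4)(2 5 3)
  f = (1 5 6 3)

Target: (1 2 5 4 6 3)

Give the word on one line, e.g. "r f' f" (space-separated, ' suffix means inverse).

r' f' r' f r'

  after r': (1 4)(2 3 5)
  after f': (1 4 3)(2 6 5)
  after r': (2 6)(3 4 5)
  after f: (1 5)(2 3 4 6)
  after r': (1 2 5 4 6 3)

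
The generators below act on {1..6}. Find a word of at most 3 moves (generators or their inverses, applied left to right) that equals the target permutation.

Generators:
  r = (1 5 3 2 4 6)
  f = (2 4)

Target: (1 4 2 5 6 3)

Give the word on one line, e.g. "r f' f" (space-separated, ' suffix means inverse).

r' f' r'

  after r': (1 6 4 2 3 5)
  after f': (1 6 2 3 5)
  after r': (1 4 2 5 6 3)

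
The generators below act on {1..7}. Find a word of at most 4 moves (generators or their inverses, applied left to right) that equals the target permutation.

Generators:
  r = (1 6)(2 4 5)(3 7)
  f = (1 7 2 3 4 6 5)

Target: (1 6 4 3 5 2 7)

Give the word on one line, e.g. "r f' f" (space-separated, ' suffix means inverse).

f f r' f'

  after f: (1 7 2 3 4 6 5)
  after f: (1 2 4 5 7 3 6)
  after r': (1 5 3)
  after f': (1 6 4 3 5 2 7)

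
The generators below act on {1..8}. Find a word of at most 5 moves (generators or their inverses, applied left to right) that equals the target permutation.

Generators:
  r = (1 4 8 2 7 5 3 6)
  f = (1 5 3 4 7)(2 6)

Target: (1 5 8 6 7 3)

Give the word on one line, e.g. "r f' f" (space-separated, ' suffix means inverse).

  after r': (1 6 3 5 7 2 8 4)
  after f': (1 2 8 3)(4 7 6 5)
  after r: (1 7)(3 4 5 8 6)
  after f: (2 6 4 3 7 5 8)
  after f: (1 5 8 6 7 3)

r' f' r f f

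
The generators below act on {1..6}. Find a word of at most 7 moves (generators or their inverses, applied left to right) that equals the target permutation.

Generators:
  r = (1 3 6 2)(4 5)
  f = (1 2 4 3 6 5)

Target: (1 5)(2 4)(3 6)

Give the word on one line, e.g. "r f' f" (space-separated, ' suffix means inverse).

  after r': (1 2 6 3)(4 5)
  after r': (1 6)(2 3)
  after r': (1 3 6 2)(4 5)
  after f': (1 4 6)(2 5)
  after r: (1 5)(2 4)(3 6)

r' r' r' f' r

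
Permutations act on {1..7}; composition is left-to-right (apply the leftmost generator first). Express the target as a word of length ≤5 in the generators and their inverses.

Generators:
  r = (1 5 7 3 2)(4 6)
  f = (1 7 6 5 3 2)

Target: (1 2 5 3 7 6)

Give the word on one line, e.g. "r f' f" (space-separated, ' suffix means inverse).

f' f' r r f'

  after f': (1 2 3 5 6 7)
  after f': (1 3 6)(2 5 7)
  after r: (1 2 7)(3 4 6 5)
  after r: (2 3 6 7 5)
  after f': (1 2 5 3 7 6)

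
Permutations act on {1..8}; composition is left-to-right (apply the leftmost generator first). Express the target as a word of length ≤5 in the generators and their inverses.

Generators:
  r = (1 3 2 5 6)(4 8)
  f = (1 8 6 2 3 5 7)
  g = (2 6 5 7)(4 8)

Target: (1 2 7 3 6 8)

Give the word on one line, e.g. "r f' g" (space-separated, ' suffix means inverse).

  after g: (2 6 5 7)(4 8)
  after r: (1 3 2)(5 7)
  after f': (1 2 7 3 6 8)

g r f'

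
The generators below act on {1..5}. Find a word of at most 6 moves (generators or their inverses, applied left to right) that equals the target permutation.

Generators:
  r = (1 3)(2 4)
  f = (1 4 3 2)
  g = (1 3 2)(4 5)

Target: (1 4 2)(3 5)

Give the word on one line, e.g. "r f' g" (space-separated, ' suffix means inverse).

  after f: (1 4 3 2)
  after r: (1 2 3 4)
  after g: (3 5 4)
  after f: (1 4 2)(3 5)

f r g f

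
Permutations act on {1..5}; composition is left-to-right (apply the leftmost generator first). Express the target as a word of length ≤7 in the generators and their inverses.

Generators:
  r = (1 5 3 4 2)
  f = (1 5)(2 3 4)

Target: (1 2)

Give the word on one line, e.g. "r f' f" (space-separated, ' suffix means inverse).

  after r: (1 5 3 4 2)
  after f: (2 5 4 3)
  after f: (1 5 2)
  after r: (1 3 4 2 5)
  after f': (1 2)

r f f r f'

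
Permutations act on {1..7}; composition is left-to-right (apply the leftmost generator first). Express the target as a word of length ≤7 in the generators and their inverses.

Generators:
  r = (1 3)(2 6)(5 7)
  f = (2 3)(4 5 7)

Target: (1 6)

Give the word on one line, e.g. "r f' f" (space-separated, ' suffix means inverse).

  after r: (1 3)(2 6)(5 7)
  after f: (1 2 6 3)(4 5)
  after f: (1 3)(2 6)(4 7)
  after f: (1 2 6 3)(5 7)
  after r': (1 6)

r f f f r'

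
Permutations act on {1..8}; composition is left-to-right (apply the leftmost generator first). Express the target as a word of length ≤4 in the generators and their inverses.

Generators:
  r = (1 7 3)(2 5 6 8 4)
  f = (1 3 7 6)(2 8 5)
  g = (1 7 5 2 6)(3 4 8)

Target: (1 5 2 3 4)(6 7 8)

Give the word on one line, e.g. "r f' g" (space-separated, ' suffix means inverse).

  after r: (1 7 3)(2 5 6 8 4)
  after g': (2 7 8 3 6 4 5)
  after g': (1 6 3 2)(4 7)
  after r': (1 5 2 3 4)(6 7 8)

r g' g' r'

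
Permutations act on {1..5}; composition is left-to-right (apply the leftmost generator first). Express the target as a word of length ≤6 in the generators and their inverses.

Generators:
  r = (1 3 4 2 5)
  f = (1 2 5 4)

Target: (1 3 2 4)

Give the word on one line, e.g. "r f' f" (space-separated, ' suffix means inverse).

f' f' r' f' r

  after f': (1 4 5 2)
  after f': (1 5)(2 4)
  after r': (1 2 3)
  after f': (2 3 4 5)
  after r: (1 3 2 4)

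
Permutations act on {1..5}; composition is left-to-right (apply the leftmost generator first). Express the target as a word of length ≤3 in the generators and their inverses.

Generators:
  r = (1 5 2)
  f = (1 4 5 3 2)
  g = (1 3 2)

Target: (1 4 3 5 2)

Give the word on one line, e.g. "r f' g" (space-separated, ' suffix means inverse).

  after f: (1 4 5 3 2)
  after r': (1 4)(3 5)
  after g: (1 4 3 5 2)

f r' g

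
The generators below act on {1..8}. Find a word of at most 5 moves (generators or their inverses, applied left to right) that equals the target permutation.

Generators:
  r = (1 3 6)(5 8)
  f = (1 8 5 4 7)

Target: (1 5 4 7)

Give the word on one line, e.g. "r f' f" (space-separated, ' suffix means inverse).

  after f: (1 8 5 4 7)
  after r': (1 5 4 7 6 3)
  after r': (1 8 5 4 7 3 6)
  after r': (1 5 4 7)

f r' r' r'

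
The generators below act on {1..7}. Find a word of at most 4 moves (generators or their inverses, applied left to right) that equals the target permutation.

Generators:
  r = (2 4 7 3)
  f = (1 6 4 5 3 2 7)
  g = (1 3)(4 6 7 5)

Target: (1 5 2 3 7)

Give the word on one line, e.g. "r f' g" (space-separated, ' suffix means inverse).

  after g': (1 3)(4 5 7 6)
  after f': (1 5 2 3 7)

g' f'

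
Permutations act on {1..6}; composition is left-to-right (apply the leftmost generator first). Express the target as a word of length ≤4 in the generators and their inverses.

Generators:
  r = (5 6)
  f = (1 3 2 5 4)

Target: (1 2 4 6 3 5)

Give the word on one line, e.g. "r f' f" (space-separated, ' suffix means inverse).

f' r f' f'

  after f': (1 4 5 2 3)
  after r: (1 4 6 5 2 3)
  after f': (1 5 3 4 6 2)
  after f': (1 2 4 6 3 5)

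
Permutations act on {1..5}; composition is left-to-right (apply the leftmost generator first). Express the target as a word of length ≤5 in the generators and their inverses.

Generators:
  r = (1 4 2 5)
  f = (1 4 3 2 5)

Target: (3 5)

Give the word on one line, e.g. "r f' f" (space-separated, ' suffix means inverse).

  after r': (1 5 2 4)
  after f': (1 2)(3 4 5)
  after r': (1 4 2 5 3)
  after r': (3 5)

r' f' r' r'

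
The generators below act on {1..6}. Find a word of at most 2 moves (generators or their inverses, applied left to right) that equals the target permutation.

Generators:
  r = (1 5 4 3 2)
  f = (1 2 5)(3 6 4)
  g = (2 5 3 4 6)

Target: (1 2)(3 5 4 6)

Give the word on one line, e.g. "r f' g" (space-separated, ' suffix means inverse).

  after g: (2 5 3 4 6)
  after r': (1 2)(3 5 4 6)

g r'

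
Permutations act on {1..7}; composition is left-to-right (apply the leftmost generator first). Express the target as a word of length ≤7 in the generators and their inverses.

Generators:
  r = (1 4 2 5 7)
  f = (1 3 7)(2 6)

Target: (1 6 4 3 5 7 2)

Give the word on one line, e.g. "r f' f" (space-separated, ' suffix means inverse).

  after r': (1 7 5 2 4)
  after r': (1 5 4 7 2)
  after f: (1 5 4)(2 3 7 6)
  after r': (1 2 3 5)(4 7 6)
  after f': (1 6 4 3 5 7 2)

r' r' f r' f'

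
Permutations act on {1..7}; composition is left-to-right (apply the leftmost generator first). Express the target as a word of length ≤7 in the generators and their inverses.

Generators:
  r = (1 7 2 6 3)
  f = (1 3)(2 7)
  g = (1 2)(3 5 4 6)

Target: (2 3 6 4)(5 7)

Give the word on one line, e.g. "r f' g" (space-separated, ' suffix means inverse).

g' f g' f g

  after g': (1 2)(3 6 4 5)
  after f: (1 7 2 3 6 4 5)
  after g': (1 7)(2 6 5)(3 4)
  after f: (1 2 6 5 7 3 4)
  after g: (2 3 6 4)(5 7)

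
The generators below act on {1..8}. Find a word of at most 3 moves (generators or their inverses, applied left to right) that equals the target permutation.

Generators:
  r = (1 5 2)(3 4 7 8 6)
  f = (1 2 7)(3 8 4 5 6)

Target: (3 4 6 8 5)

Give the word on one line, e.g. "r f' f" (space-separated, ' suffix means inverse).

  after f': (1 7 2)(3 6 5 4 8)
  after f': (1 2 7)(3 5 8 6 4)
  after f': (3 4 6 8 5)

f' f' f'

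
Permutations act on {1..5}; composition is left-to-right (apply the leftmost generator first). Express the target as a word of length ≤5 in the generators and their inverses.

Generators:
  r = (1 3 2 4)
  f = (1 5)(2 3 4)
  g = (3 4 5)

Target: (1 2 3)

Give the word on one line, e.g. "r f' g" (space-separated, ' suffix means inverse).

  after g': (3 5 4)
  after r: (1 3 5)(2 4)
  after f': (1 2 3)

g' r f'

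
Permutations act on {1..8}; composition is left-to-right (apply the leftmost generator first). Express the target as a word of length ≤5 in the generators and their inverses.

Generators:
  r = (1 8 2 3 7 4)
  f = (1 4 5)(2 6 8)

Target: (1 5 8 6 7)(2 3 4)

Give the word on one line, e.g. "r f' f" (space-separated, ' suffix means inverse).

  after f': (1 5 4)(2 8 6)
  after r: (1 5)(3 7 4 8 6)
  after r: (1 5 8 6 7)(2 3 4)

f' r r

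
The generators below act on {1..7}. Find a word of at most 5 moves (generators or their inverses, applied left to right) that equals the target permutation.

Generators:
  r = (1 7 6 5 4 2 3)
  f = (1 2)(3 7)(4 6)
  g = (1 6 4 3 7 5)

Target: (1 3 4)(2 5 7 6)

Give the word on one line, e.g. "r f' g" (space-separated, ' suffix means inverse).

f g r' g

  after f: (1 2)(3 7)(4 6)
  after g: (1 2 6 3 5)
  after r': (1 4 5 3 6 2 7)
  after g: (1 3 4)(2 5 7 6)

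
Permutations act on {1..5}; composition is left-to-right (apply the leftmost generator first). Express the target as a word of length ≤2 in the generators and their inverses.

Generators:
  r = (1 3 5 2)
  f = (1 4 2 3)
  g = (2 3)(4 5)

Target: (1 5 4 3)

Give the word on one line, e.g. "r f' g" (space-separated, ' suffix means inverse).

f g'

  after f: (1 4 2 3)
  after g': (1 5 4 3)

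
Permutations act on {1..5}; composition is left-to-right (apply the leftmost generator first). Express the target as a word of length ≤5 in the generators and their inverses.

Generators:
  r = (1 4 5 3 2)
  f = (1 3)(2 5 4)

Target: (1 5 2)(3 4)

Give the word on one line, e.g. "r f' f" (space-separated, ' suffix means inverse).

f' f' r f'

  after f': (1 3)(2 4 5)
  after f': (2 5 4)
  after r: (1 4)(2 3)
  after f': (1 5 2)(3 4)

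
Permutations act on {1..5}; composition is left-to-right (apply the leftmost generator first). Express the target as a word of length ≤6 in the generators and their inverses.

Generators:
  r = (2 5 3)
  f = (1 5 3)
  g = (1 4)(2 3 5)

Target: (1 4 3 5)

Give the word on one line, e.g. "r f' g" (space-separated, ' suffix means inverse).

g f' r r f

  after g: (1 4)(2 3 5)
  after f': (1 4 3)(2 5)
  after r: (1 4 2 3)
  after r: (1 4 5 3)
  after f: (1 4 3 5)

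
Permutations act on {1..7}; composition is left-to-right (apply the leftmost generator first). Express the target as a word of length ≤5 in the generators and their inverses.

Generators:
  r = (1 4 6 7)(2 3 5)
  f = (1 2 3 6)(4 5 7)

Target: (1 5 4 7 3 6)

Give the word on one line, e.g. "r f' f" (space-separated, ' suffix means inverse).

f' f' r' f r

  after f': (1 6 3 2)(4 7 5)
  after f': (1 3)(2 6)(4 5 7)
  after r': (1 2 4 3 7)(5 6)
  after f: (1 3 4 6 7 2 5)
  after r: (1 5 4 7 3 6)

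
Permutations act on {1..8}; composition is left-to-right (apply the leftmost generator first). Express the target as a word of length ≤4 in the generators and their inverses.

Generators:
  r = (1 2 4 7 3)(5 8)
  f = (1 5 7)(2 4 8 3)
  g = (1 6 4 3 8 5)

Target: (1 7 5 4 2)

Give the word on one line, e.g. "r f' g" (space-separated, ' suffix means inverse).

f r' f' r

  after f: (1 5 7)(2 4 8 3)
  after r': (1 8 7 3)(4 5)
  after f': (1 4)(2 3 7 8 5)
  after r: (1 7 5 4 2)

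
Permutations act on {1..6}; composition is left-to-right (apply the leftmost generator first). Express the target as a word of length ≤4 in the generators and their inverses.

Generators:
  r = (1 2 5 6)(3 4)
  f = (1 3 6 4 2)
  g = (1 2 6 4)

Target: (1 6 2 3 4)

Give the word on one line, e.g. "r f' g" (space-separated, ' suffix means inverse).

  after f: (1 3 6 4 2)
  after f: (1 6 2 3 4)

f f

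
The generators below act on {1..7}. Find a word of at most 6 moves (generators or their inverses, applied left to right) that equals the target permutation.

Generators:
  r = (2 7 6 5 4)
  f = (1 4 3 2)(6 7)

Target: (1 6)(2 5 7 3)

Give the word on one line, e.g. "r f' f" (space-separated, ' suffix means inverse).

  after f': (1 2 3 4)(6 7)
  after r': (1 4)(2 3 5 6)
  after r': (1 5 7 2 3 6 4)
  after f': (1 5 6)(2 4)(3 7)
  after r': (1 6)(2 5 7 3)

f' r' r' f' r'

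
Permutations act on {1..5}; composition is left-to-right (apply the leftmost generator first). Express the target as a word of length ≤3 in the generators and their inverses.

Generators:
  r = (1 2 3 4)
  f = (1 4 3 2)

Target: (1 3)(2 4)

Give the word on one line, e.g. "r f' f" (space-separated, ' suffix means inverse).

f' f'

  after f': (1 2 3 4)
  after f': (1 3)(2 4)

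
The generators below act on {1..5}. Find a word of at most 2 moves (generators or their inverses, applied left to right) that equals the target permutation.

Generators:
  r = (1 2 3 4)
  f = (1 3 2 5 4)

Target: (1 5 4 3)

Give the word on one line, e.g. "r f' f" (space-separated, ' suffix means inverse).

  after r: (1 2 3 4)
  after f: (1 5 4 3)

r f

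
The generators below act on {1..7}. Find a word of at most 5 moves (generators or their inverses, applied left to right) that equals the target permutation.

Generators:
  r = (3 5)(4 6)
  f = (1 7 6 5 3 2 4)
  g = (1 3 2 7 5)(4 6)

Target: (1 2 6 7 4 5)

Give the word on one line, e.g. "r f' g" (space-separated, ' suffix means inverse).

f r' r' g'

  after f: (1 7 6 5 3 2 4)
  after r': (1 7 4)(2 6 3)
  after r': (1 7 6 5 3 2 4)
  after g': (1 2 6 7 4 5)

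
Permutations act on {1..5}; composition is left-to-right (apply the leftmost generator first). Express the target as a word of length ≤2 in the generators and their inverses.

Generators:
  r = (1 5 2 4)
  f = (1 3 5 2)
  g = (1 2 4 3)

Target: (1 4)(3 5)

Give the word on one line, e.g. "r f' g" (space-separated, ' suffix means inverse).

f' r

  after f': (1 2 5 3)
  after r: (1 4)(3 5)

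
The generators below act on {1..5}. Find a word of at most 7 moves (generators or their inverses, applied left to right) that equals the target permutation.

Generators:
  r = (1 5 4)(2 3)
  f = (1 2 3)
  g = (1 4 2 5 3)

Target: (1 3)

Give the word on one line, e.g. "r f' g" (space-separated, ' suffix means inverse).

  after r: (1 5 4)(2 3)
  after f': (1 5 4 3)
  after g: (1 3 4)(2 5)
  after g: (2 3)
  after f': (1 3)

r f' g g f'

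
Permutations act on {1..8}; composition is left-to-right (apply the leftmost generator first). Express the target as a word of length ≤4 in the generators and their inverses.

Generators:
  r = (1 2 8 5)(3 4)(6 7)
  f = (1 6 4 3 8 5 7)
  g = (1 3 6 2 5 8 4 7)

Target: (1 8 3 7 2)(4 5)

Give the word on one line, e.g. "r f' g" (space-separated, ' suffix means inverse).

f' f' r'

  after f': (1 7 5 8 3 4 6)
  after f': (1 5 3 6 7 8 4)
  after r': (1 8 3 7 2)(4 5)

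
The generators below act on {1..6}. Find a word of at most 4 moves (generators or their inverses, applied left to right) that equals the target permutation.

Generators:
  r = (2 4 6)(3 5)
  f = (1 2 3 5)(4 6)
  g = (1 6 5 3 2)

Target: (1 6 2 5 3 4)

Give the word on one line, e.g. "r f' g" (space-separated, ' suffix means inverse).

  after g: (1 6 5 3 2)
  after r': (1 4 2)(3 6)
  after f': (1 6 2 5 3 4)

g r' f'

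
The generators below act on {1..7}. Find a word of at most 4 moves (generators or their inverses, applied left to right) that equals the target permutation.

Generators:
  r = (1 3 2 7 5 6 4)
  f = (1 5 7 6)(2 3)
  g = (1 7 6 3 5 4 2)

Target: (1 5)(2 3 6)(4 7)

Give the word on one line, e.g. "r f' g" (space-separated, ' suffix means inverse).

  after g: (1 7 6 3 5 4 2)
  after r: (1 5)(2 3 6)(4 7)

g r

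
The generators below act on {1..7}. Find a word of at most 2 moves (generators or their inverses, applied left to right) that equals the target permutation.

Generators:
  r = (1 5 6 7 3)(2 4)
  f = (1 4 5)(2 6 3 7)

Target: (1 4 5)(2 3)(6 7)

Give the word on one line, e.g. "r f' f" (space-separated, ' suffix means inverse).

f' f'

  after f': (1 5 4)(2 7 3 6)
  after f': (1 4 5)(2 3)(6 7)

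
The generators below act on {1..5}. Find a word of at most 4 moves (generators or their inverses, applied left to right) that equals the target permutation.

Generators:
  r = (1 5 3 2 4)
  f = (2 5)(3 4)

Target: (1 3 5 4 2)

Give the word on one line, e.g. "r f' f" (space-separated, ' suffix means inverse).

  after f: (2 5)(3 4)
  after r': (1 4 5 3 2)
  after f: (1 3 5 4 2)

f r' f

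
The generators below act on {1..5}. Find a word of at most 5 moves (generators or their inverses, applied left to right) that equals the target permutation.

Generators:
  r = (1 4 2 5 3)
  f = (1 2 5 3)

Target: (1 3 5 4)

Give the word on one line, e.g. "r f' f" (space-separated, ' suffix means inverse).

  after r': (1 3 5 2 4)
  after f': (1 5)(2 4 3)
  after r: (1 3 5 4)

r' f' r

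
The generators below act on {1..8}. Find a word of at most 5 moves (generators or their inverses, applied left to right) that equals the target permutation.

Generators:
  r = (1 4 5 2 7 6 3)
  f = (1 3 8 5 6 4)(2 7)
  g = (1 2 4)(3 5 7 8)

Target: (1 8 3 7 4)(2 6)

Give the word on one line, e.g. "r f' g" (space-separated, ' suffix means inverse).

r f' r' g r

  after r: (1 4 5 2 7 6 3)
  after f': (1 6)(3 4 8)(5 7)
  after r': (1 7 4 8 6 3)(2 5)
  after g: (1 8 6 5 4 3 2 7)
  after r: (1 8 3 7 4)(2 6)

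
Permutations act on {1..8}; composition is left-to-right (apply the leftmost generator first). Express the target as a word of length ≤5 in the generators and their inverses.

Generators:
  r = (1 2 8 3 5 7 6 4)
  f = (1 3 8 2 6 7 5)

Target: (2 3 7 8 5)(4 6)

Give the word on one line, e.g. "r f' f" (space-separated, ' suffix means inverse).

  after f: (1 3 8 2 6 7 5)
  after f: (1 8 6 5 3 2 7)
  after f: (1 2 5 8 7 3 6)
  after r': (2 3 7 8 5)(4 6)

f f f r'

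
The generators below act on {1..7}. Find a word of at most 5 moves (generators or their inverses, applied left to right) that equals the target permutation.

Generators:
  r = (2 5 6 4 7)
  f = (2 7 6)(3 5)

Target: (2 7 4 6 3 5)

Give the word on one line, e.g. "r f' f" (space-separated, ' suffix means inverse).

r' f' f' f'

  after r': (2 7 4 6 5)
  after f': (3 5 6)(4 7)
  after f': (2 6 5 7 4)
  after f': (2 7 4 6 3 5)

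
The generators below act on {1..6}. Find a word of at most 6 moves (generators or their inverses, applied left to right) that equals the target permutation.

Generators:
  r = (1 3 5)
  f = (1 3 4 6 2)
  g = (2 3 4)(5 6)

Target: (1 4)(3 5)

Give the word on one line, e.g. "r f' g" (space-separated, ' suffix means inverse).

g r' g' f' r'

  after g: (2 3 4)(5 6)
  after r': (1 5 6 3 4 2)
  after g': (1 6 2)
  after f': (1 4 3)
  after r': (1 4)(3 5)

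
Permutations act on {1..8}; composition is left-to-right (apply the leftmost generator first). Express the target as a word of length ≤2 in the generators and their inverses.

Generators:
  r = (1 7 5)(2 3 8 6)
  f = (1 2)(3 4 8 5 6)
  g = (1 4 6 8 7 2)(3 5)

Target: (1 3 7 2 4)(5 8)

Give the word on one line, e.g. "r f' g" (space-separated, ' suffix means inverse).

r' g'

  after r': (1 5 7)(2 6 8 3)
  after g': (1 3 7 2 4)(5 8)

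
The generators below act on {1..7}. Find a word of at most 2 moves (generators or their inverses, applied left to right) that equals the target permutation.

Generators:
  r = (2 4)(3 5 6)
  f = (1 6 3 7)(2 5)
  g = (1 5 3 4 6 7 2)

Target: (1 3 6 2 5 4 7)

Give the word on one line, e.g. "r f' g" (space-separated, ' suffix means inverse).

  after g: (1 5 3 4 6 7 2)
  after g: (1 3 6 2 5 4 7)

g g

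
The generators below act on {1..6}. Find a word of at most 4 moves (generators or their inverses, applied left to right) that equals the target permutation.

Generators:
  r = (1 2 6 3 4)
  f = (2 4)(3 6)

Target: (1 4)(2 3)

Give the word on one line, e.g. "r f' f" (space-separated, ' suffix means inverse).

  after r: (1 2 6 3 4)
  after f: (1 4)(2 3)

r f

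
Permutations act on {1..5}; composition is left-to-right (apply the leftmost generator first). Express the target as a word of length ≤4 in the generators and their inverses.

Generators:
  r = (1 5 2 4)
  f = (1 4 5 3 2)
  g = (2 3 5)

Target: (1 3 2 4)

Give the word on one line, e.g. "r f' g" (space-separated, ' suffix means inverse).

f r' g

  after f: (1 4 5 3 2)
  after r': (1 2 4)(3 5)
  after g: (1 3 2 4)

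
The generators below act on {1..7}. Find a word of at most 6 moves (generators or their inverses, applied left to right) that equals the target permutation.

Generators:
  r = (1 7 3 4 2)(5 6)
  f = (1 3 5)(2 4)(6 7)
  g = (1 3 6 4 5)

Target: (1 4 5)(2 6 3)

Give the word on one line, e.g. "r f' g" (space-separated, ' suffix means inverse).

g g r f' r

  after g: (1 3 6 4 5)
  after g: (1 6 5 3 4)
  after r: (1 5 4 7 3 2)
  after f': (1 3 4 6 7)(2 5)
  after r: (1 4 5)(2 6 3)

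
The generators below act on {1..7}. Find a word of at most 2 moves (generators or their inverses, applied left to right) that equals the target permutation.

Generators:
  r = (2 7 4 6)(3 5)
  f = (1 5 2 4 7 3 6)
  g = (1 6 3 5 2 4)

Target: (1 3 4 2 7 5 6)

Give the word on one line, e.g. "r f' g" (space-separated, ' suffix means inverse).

f r'

  after f: (1 5 2 4 7 3 6)
  after r': (1 3 4 2 7 5 6)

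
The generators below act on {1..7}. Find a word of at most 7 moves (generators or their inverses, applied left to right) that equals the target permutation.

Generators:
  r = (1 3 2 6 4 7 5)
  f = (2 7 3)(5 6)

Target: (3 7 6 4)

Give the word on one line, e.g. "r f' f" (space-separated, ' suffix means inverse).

r r r f r

  after r: (1 3 2 6 4 7 5)
  after r: (1 2 4 5 3 6 7)
  after r: (1 6 5 2 7 3 4)
  after f: (1 5 7 2 3 4)
  after r: (3 7 6 4)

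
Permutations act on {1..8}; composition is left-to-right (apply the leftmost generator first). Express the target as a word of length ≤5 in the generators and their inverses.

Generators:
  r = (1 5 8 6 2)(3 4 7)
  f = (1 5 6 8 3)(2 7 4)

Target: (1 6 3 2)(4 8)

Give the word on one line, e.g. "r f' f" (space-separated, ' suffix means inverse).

  after r: (1 5 8 6 2)(3 4 7)
  after r: (1 8 2 5 6)(3 7 4)
  after f': (1 6 3 2)(4 8)

r r f'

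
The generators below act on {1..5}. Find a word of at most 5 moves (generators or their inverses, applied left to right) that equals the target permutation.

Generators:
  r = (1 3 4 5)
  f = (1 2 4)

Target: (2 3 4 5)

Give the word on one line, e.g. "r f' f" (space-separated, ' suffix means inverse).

  after f: (1 2 4)
  after r': (1 2 3)(4 5)
  after f': (2 3 4 5)

f r' f'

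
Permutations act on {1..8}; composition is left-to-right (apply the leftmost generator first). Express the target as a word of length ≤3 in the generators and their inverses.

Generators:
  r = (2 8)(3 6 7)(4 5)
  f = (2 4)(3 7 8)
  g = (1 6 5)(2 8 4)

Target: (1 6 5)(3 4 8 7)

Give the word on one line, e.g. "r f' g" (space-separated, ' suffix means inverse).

f' g

  after f': (2 4)(3 8 7)
  after g: (1 6 5)(3 4 8 7)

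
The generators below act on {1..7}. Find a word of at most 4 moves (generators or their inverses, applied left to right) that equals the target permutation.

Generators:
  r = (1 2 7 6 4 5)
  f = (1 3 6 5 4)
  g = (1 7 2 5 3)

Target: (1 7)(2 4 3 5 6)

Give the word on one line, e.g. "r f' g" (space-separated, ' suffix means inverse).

g f' g r

  after g: (1 7 2 5 3)
  after f': (1 7 2 6 3 4 5)
  after g: (1 2 6)(3 4)(5 7)
  after r: (1 7)(2 4 3 5 6)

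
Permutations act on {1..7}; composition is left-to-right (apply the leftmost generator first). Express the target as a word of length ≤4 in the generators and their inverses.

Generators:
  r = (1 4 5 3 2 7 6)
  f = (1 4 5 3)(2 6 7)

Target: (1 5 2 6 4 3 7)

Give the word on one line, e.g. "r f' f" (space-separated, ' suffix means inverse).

  after r: (1 4 5 3 2 7 6)
  after r: (1 5 2 6 4 3 7)

r r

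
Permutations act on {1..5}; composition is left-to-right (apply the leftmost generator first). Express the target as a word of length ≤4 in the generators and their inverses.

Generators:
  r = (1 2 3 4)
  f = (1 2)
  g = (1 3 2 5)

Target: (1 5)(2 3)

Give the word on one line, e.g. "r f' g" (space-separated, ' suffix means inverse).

g f g' g'

  after g: (1 3 2 5)
  after f: (1 3)(2 5)
  after g': (3 5)
  after g': (1 5)(2 3)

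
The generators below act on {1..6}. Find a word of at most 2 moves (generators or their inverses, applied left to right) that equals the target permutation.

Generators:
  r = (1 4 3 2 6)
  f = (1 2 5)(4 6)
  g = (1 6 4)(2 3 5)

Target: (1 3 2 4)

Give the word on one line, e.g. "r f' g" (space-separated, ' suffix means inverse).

f' g'

  after f': (1 5 2)(4 6)
  after g': (1 3 2 4)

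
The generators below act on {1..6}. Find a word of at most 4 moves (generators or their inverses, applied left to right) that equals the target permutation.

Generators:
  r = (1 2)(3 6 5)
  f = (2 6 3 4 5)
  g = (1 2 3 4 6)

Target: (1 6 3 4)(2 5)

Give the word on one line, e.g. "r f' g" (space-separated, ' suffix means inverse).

g' f' g f'

  after g': (1 6 4 3 2)
  after f': (1 2)(3 5 4 6)
  after g: (1 3 5 6 4)
  after f': (1 6 3 4)(2 5)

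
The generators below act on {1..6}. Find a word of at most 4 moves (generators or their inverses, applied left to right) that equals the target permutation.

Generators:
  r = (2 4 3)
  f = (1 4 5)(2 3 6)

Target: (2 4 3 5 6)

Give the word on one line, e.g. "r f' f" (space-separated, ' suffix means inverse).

  after f': (1 5 4)(2 6 3)
  after r: (1 5 3 4)(2 6)
  after f: (3 5 6)
  after r: (2 4 3 5 6)

f' r f r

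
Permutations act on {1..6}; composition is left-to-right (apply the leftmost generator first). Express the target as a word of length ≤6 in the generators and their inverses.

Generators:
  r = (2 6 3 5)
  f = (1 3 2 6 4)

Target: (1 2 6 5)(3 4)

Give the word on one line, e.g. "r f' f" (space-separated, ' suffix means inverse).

r' r' f f

  after r': (2 5 3 6)
  after r': (2 3)(5 6)
  after f: (1 3 6 5 4)
  after f: (1 2 6 5)(3 4)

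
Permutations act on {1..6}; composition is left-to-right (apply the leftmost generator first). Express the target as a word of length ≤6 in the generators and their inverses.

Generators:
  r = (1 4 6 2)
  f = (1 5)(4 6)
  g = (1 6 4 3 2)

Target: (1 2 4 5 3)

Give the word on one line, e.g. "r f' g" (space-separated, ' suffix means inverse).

f' g' f g'

  after f': (1 5)(4 6)
  after g': (1 5 2 3 4)
  after f: (2 3 6 4 5)
  after g': (1 2 4 5 3)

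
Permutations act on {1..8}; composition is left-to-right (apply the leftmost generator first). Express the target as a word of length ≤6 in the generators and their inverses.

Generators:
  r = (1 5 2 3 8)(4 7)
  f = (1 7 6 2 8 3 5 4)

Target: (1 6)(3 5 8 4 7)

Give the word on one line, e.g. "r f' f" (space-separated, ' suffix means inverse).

f r f f f

  after f: (1 7 6 2 8 3 5 4)
  after r: (1 4 5 7 6 3 2)
  after f: (2 7)(3 8)(5 6)
  after f: (1 7 8 5 2 6 4)
  after f: (1 6)(3 5 8 4 7)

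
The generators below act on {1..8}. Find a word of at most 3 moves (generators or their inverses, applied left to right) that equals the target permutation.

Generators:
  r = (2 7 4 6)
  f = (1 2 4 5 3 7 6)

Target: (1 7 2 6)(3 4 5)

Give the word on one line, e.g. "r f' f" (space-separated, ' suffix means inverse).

  after f: (1 2 4 5 3 7 6)
  after r: (1 7 2 6)(3 4 5)

f r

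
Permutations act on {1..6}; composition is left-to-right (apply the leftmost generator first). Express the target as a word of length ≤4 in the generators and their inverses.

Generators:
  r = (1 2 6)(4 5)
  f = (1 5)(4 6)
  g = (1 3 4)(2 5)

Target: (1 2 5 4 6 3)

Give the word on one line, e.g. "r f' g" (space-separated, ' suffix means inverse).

f' g'

  after f': (1 5)(4 6)
  after g': (1 2 5 4 6 3)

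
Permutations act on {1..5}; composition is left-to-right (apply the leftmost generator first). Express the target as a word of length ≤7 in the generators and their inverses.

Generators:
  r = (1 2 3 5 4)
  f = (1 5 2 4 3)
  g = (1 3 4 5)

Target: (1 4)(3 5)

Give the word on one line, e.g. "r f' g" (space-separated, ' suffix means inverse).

f r' g' f' g

  after f: (1 5 2 4 3)
  after r': (1 3 4 2 5)
  after g': (2 4)
  after f': (1 3 4 5)
  after g: (1 4)(3 5)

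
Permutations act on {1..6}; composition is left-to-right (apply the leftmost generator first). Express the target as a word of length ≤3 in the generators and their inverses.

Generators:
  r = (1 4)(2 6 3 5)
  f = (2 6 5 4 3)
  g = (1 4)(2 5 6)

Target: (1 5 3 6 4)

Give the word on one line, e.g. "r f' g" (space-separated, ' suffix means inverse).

r f'

  after r: (1 4)(2 6 3 5)
  after f': (1 5 3 6 4)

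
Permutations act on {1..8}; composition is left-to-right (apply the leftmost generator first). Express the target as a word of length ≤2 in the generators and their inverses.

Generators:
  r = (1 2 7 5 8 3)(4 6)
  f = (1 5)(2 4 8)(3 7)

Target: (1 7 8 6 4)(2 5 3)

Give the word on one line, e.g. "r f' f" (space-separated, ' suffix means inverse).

  after f': (1 5)(2 8 4)(3 7)
  after r': (1 7 8 6 4)(2 5 3)

f' r'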